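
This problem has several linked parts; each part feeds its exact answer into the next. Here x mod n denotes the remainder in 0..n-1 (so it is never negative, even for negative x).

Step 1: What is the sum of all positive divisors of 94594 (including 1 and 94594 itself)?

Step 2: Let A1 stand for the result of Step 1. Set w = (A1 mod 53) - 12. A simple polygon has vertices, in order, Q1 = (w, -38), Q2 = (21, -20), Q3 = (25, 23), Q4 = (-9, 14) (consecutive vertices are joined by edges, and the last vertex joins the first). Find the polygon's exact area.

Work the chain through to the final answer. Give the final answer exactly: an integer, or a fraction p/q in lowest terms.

Step 1: 94594 = 2 * 47297; sigma = (1 + 2) * (1 + 47297) = 3 * 47298 = 141894; answer 141894
Step 2: A1 = 141894; w = 1; cross terms: (1*-20 - 21*-38)=778, (21*23 - 25*-20)=983, (25*14 - -9*23)=557, (-9*-38 - 1*14)=328; twice the area = |2646| = 2646; area = 1323; answer 1323

1323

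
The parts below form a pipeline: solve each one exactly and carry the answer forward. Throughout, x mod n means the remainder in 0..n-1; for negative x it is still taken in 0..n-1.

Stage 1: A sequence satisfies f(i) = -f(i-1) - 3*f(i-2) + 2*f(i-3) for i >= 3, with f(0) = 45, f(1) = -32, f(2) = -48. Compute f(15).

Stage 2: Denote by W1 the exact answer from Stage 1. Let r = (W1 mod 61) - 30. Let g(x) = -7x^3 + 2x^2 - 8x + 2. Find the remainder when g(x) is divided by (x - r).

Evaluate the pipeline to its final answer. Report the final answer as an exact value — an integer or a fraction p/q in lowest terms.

Stage 1: f(3) = -1*(-48) - 3*(-32) + 2*(45) = 234; iterating: f(3)=234, f(4)=-154, f(5)=-644, f(6)=1574, f(7)=50, f(8)=-6060, f(9)=9058, f(10)=9222, f(11)=-48516, f(12)=38966, f(13)=125026, f(14)=-338956, f(15)=41810; answer 41810
Stage 2: W1 = 41810; r = -5; remainder = value at the root: -7*(-5)^3 + 2*(-5)^2 - 8*(-5)^1 + 2 = (875) + (50) + (40) + (2) = 967; answer 967

967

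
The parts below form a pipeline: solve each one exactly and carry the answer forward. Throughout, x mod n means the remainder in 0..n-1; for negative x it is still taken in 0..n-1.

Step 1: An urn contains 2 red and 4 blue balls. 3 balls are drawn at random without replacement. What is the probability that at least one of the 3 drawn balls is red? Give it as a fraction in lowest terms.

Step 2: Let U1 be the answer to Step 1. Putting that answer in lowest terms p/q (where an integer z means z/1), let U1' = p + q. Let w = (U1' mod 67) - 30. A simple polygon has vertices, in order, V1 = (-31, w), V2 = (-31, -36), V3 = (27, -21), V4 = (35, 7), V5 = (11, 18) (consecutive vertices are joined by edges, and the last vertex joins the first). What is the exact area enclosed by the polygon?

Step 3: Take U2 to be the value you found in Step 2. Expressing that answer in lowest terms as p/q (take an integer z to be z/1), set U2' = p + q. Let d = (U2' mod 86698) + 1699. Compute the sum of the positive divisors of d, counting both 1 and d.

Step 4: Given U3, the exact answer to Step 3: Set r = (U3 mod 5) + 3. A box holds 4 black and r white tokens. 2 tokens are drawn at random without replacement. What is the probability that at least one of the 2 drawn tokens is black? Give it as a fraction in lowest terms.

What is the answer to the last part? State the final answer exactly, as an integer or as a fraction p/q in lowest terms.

Step 1: total draws C(6,3) = 20; complement C(4,3) = 4; favorable 20 - 4 = 16; P = 4/5; answer 4/5
Step 2: U1 = 4/5; threaded value p + q = 9; w = -21; cross terms: (-31*-36 - -31*-21)=465, (-31*-21 - 27*-36)=1623, (27*7 - 35*-21)=924, (35*18 - 11*7)=553, (11*-21 - -31*18)=327; twice the area = |3892| = 3892; area = 1946; answer 1946
Step 3: U2 = 1946; threaded value p + q = 1947; d = 3646; 3646 = 2 * 1823; sigma = (1 + 2) * (1 + 1823) = 3 * 1824 = 5472; answer 5472
Step 4: U3 = 5472; r = 5; total draws C(9,2) = 36; complement C(5,2) = 10; favorable 36 - 10 = 26; P = 13/18; answer 13/18

13/18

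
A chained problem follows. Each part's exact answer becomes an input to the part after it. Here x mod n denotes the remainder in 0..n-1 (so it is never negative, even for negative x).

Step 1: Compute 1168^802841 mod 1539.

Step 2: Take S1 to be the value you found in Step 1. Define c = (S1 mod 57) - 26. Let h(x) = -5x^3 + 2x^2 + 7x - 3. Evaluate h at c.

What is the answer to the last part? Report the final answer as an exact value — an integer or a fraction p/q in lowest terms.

5127

Step 1: squarings mod 1539: 1168^1=1168, 1168^2=670, 1168^4=1051, 1168^8=1138, 1168^16=745, 1168^32=985, 1168^64=655, 1168^128=1183, 1168^256=538, 1168^512=112, 1168^1024=232, 1168^2048=1498, 1168^4096=142, 1168^8192=157, 1168^16384=25, 1168^32768=625, 1168^65536=1258, 1168^131072=472, 1168^262144=1168, 1168^524288=670; 1168^802841 = 1168^1 * 1168^8 * 1168^16 * 1168^16384 * 1168^262144 * 1168^524288 = 1498 (mod 1539); answer 1498
Step 2: S1 = 1498; c = -10; -5*(-10)^3 + 2*(-10)^2 + 7*(-10)^1 - 3 = (5000) + (200) + (-70) + (-3) = 5127; answer 5127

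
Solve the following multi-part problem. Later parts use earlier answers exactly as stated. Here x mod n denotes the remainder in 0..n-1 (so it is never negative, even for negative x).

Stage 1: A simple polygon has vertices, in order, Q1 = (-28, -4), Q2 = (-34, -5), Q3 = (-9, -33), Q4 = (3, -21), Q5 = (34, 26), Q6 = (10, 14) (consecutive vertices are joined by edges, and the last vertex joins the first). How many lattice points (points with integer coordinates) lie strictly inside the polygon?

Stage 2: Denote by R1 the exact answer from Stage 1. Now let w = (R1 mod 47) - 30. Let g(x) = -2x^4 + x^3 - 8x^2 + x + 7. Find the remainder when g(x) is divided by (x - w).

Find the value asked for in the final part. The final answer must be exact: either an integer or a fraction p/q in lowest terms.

Stage 1: cross terms: (-28*-5 - -34*-4)=4, (-34*-33 - -9*-5)=1077, (-9*-21 - 3*-33)=288, (3*26 - 34*-21)=792, (34*14 - 10*26)=216, (10*-4 - -28*14)=352; twice the area = |2729| = 2729; area = 2729/2; boundary points = 1 + 1 + 12 + 1 + 12 + 2 = 29; strictly interior points = area - boundary/2 + 1 = 1351; answer 1351
Stage 2: R1 = 1351; w = 5; remainder = value at the root: -2*(5)^4 + 1*(5)^3 - 8*(5)^2 + 1*(5)^1 + 7 = (-1250) + (125) + (-200) + (5) + (7) = -1313; answer -1313

-1313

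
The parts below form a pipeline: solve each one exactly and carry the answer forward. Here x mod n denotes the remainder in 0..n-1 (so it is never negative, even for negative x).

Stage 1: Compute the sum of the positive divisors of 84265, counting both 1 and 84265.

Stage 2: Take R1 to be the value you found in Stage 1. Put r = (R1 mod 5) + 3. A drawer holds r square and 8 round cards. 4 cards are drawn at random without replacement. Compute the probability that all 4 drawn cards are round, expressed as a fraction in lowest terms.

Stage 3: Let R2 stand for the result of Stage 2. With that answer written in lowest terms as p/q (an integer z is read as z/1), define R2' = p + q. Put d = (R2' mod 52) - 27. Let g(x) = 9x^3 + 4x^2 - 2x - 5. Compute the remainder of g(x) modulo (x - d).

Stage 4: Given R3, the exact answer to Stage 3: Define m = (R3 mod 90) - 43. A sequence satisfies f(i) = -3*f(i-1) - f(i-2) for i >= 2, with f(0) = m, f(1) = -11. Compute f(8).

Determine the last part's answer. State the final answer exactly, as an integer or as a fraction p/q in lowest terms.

-2338

Stage 1: 84265 = 5 * 19 * 887; sigma = (1 + 5) * (1 + 19) * (1 + 887) = 6 * 20 * 888 = 106560; answer 106560
Stage 2: R1 = 106560; r = 3; total draws C(11,4) = 330; favorable C(8,4) = 70; P = 7/33; answer 7/33
Stage 3: R2 = 7/33; threaded value p + q = 40; d = 13; remainder = value at the root: 9*(13)^3 + 4*(13)^2 - 2*(13)^1 - 5 = (19773) + (676) + (-26) + (-5) = 20418; answer 20418
Stage 4: R3 = 20418; m = 35; f(2) = -3*(-11) - 1*(35) = -2; iterating: f(2)=-2, f(3)=17, f(4)=-49, f(5)=130, f(6)=-341, f(7)=893, f(8)=-2338; answer -2338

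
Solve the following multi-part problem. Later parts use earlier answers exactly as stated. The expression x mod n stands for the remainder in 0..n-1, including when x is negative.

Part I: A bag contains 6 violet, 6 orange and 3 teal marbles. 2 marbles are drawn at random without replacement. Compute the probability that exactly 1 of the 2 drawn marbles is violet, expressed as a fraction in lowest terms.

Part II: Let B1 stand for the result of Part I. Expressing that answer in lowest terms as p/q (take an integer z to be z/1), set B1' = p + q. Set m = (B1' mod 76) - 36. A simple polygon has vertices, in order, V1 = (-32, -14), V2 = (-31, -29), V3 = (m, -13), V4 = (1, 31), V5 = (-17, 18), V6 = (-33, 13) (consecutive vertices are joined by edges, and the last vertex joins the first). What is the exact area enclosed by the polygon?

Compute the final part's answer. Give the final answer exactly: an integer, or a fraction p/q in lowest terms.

1863

Part I: total draws C(15,2) = 105; favorable C(6,1)*C(9,1) = 54; P = 18/35; answer 18/35
Part II: B1 = 18/35; threaded value p + q = 53; m = 17; cross terms: (-32*-29 - -31*-14)=494, (-31*-13 - 17*-29)=896, (17*31 - 1*-13)=540, (1*18 - -17*31)=545, (-17*13 - -33*18)=373, (-33*-14 - -32*13)=878; twice the area = |3726| = 3726; area = 1863; answer 1863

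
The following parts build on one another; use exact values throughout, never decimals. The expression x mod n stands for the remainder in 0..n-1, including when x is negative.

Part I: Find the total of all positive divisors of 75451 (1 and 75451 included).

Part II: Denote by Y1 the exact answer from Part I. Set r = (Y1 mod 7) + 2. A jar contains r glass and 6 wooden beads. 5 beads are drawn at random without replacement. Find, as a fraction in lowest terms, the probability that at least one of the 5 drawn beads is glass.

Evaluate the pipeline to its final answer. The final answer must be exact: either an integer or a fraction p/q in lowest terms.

427/429

Part I: 75451 = 197 * 383; sigma = (1 + 197) * (1 + 383) = 198 * 384 = 76032; answer 76032
Part II: Y1 = 76032; r = 7; total draws C(13,5) = 1287; complement C(6,5) = 6; favorable 1287 - 6 = 1281; P = 427/429; answer 427/429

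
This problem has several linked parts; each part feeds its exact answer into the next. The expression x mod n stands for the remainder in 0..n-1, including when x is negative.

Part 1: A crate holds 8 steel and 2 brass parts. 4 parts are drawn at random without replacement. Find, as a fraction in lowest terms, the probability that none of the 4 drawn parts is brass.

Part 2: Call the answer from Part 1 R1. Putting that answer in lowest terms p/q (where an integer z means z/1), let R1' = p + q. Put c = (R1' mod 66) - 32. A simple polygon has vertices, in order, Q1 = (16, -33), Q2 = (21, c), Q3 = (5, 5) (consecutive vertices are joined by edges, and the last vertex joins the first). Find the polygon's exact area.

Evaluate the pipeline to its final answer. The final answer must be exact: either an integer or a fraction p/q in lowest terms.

Part 1: total draws C(10,4) = 210; favorable C(8,4) = 70; P = 1/3; answer 1/3
Part 2: R1 = 1/3; threaded value p + q = 4; c = -28; cross terms: (16*-28 - 21*-33)=245, (21*5 - 5*-28)=245, (5*-33 - 16*5)=-245; twice the area = |245| = 245; area = 245/2; answer 245/2

245/2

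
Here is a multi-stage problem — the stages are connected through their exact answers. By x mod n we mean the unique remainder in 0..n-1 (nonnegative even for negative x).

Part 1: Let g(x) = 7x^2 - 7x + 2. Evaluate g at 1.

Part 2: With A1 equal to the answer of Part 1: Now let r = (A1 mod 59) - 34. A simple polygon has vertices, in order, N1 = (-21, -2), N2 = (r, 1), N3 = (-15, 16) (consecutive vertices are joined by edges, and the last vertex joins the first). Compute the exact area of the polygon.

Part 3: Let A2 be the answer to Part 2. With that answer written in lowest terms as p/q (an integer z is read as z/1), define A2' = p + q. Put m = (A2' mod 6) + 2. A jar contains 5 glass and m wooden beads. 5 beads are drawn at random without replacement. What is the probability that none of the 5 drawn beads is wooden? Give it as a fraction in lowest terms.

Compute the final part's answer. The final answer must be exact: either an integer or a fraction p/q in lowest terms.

1/56

Part 1: 7*(1)^2 - 7*(1)^1 + 2 = (7) + (-7) + (2) = 2; answer 2
Part 2: A1 = 2; r = -32; cross terms: (-21*1 - -32*-2)=-85, (-32*16 - -15*1)=-497, (-15*-2 - -21*16)=366; twice the area = |-216| = 216; area = 108; answer 108
Part 3: A2 = 108; threaded value p + q = 109; m = 3; total draws C(8,5) = 56; favorable C(5,5) = 1; P = 1/56; answer 1/56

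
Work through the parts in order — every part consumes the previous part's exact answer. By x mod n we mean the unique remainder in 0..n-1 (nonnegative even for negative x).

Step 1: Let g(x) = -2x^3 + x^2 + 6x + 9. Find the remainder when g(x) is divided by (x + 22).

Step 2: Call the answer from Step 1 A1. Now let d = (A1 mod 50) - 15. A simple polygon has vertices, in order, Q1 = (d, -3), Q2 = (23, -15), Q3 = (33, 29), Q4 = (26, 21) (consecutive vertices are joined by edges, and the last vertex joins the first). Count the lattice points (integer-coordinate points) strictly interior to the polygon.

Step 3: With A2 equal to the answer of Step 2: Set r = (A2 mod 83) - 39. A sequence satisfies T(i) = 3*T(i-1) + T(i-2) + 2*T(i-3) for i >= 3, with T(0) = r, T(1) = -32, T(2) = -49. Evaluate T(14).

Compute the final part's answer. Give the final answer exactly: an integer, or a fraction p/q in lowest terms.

-178205569

Step 1: remainder = value at the root: -2*(-22)^3 + 1*(-22)^2 + 6*(-22)^1 + 9 = (21296) + (484) + (-132) + (9) = 21657; answer 21657
Step 2: A1 = 21657; d = -8; cross terms: (-8*-15 - 23*-3)=189, (23*29 - 33*-15)=1162, (33*21 - 26*29)=-61, (26*-3 - -8*21)=90; twice the area = |1380| = 1380; area = 690; boundary points = 1 + 2 + 1 + 2 = 6; strictly interior points = area - boundary/2 + 1 = 688; answer 688
Step 3: A2 = 688; r = -15; T(3) = 3*(-49) + 1*(-32) + 2*(-15) = -209; iterating: T(3)=-209, T(4)=-740, T(5)=-2527, T(6)=-8739, T(7)=-30224, T(8)=-104465, T(9)=-361097, T(10)=-1248204, T(11)=-4314639, T(12)=-14914315, T(13)=-51553992, T(14)=-178205569; answer -178205569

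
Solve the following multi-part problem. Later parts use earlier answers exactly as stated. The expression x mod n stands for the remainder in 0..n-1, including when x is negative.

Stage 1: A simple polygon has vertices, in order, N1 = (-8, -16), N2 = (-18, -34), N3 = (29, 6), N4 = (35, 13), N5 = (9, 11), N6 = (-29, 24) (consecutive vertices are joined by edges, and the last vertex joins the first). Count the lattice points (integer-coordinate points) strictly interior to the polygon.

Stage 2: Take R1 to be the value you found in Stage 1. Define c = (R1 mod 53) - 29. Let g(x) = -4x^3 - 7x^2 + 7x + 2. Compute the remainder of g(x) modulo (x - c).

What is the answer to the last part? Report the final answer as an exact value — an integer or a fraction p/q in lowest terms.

Stage 1: cross terms: (-8*-34 - -18*-16)=-16, (-18*6 - 29*-34)=878, (29*13 - 35*6)=167, (35*11 - 9*13)=268, (9*24 - -29*11)=535, (-29*-16 - -8*24)=656; twice the area = |2488| = 2488; area = 1244; boundary points = 2 + 1 + 1 + 2 + 1 + 1 = 8; strictly interior points = area - boundary/2 + 1 = 1241; answer 1241
Stage 2: R1 = 1241; c = -7; remainder = value at the root: -4*(-7)^3 - 7*(-7)^2 + 7*(-7)^1 + 2 = (1372) + (-343) + (-49) + (2) = 982; answer 982

982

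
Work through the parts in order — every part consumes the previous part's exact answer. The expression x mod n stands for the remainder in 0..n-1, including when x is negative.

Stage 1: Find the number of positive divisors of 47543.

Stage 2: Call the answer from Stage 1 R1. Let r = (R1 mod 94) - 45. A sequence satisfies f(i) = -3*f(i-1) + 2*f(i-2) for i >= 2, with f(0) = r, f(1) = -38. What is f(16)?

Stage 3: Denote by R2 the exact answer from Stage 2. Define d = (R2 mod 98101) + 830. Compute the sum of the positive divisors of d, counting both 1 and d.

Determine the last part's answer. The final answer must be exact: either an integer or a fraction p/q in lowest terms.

32160

Stage 1: 47543 is prime, so its only divisors are 1 and 47543; count = 2; answer 2
Stage 2: R1 = 2; r = -43; f(2) = -3*(-38) + 2*(-43) = 28; iterating: f(2)=28, f(3)=-160, f(4)=536, f(5)=-1928, f(6)=6856, f(7)=-24424, f(8)=86984, f(9)=-309800, f(10)=1103368, f(11)=-3929704, f(12)=13995848, f(13)=-49846952, f(14)=177532552, f(15)=-632291560, f(16)=2251939784; answer 2251939784
Stage 3: R2 = 2251939784; d = 32159; 32159 is prime, so its only divisors are 1 and 32159; sigma = 1 + 32159 = 32160; answer 32160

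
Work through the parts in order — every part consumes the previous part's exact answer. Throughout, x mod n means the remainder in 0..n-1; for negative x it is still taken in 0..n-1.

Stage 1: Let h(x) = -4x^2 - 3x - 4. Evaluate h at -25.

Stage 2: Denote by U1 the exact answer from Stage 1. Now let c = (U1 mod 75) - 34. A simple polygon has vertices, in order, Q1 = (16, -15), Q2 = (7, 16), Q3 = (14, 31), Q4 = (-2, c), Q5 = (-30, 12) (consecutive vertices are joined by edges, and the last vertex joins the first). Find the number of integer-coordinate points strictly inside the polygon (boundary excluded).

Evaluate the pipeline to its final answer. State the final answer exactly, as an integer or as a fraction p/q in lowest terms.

Stage 1: -4*(-25)^2 - 3*(-25)^1 - 4 = (-2500) + (75) + (-4) = -2429; answer -2429
Stage 2: U1 = -2429; c = 12; cross terms: (16*16 - 7*-15)=361, (7*31 - 14*16)=-7, (14*12 - -2*31)=230, (-2*12 - -30*12)=336, (-30*-15 - 16*12)=258; twice the area = |1178| = 1178; area = 589; boundary points = 1 + 1 + 1 + 28 + 1 = 32; strictly interior points = area - boundary/2 + 1 = 574; answer 574

574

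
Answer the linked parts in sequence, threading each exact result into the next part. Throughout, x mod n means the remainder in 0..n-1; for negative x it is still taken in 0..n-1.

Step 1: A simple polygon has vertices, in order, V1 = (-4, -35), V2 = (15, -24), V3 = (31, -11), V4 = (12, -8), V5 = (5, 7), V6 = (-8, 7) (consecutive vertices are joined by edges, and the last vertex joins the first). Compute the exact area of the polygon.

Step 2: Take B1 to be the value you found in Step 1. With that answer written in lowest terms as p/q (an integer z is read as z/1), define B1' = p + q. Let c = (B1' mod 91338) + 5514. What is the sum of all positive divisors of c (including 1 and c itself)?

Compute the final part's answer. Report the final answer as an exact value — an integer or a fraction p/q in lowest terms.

7560

Step 1: cross terms: (-4*-24 - 15*-35)=621, (15*-11 - 31*-24)=579, (31*-8 - 12*-11)=-116, (12*7 - 5*-8)=124, (5*7 - -8*7)=91, (-8*-35 - -4*7)=308; twice the area = |1607| = 1607; area = 1607/2; answer 1607/2
Step 2: B1 = 1607/2; threaded value p + q = 1609; c = 7123; 7123 = 17 * 419; sigma = (1 + 17) * (1 + 419) = 18 * 420 = 7560; answer 7560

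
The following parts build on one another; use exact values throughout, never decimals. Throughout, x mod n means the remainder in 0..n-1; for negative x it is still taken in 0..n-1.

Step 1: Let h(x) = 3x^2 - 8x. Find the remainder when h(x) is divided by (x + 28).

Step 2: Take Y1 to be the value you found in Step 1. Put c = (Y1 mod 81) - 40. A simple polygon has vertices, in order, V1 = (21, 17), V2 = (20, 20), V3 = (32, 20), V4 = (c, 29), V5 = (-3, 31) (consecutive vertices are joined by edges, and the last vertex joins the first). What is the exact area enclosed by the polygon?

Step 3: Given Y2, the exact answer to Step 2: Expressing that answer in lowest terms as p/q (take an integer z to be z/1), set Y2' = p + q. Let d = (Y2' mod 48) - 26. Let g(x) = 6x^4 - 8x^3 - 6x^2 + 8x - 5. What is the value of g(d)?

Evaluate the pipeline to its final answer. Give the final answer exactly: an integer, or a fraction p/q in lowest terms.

Step 1: remainder = value at the root: 3*(-28)^2 - 8*(-28)^1 = (2352) + (224) = 2576; answer 2576
Step 2: Y1 = 2576; c = 25; cross terms: (21*20 - 20*17)=80, (20*20 - 32*20)=-240, (32*29 - 25*20)=428, (25*31 - -3*29)=862, (-3*17 - 21*31)=-702; twice the area = |428| = 428; area = 214; answer 214
Step 3: Y2 = 214; threaded value p + q = 215; d = -3; 6*(-3)^4 - 8*(-3)^3 - 6*(-3)^2 + 8*(-3)^1 - 5 = (486) + (216) + (-54) + (-24) + (-5) = 619; answer 619

619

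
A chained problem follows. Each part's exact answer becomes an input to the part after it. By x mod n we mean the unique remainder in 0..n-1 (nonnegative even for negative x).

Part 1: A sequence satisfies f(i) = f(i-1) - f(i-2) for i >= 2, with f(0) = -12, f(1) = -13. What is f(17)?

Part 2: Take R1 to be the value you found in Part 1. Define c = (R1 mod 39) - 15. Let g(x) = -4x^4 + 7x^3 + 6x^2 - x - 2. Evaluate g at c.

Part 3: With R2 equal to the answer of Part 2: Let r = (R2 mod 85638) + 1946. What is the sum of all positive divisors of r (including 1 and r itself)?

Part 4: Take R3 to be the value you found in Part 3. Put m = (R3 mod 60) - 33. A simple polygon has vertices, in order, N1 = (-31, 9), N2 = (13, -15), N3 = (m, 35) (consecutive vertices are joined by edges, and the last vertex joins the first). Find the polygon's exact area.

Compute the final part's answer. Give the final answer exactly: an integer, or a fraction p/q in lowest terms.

Part 1: f(2) = 1*(-13) - 1*(-12) = -1; iterating: f(2)=-1, f(3)=12, f(4)=13, f(5)=1, f(6)=-12, f(7)=-13, f(8)=-1, f(9)=12, f(10)=13, f(11)=1, f(12)=-12, f(13)=-13, f(14)=-1, f(15)=12, f(16)=13, f(17)=1; answer 1
Part 2: R1 = 1; c = -14; -4*(-14)^4 + 7*(-14)^3 + 6*(-14)^2 - 1*(-14)^1 - 2 = (-153664) + (-19208) + (1176) + (14) + (-2) = -171684; answer -171684
Part 3: R2 = -171684; r = 87176; 87176 = 2^3 * 17 * 641; sigma = (1 + 2 + 4 + 8) * (1 + 17) * (1 + 641) = 15 * 18 * 642 = 173340; answer 173340
Part 4: R3 = 173340; m = -33; cross terms: (-31*-15 - 13*9)=348, (13*35 - -33*-15)=-40, (-33*9 - -31*35)=788; twice the area = |1096| = 1096; area = 548; answer 548

548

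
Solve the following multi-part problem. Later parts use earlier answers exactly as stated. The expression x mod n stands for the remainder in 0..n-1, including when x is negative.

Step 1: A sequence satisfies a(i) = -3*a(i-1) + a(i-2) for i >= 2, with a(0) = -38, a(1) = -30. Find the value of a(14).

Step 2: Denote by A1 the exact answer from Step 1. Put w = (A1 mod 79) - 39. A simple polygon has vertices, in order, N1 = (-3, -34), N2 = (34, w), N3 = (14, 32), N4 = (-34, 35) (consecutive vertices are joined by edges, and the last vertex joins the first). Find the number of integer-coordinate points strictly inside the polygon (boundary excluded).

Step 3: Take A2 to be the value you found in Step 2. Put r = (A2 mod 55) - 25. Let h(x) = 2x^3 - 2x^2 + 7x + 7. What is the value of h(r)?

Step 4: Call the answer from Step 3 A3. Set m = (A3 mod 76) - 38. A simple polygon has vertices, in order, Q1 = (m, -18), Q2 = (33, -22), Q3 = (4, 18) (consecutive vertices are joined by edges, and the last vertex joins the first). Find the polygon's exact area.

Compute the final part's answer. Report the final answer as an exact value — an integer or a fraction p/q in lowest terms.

462

Step 1: a(2) = -3*(-30) + 1*(-38) = 52; iterating: a(2)=52, a(3)=-186, a(4)=610, a(5)=-2016, a(6)=6658, a(7)=-21990, a(8)=72628, a(9)=-239874, a(10)=792250, a(11)=-2616624, a(12)=8642122, a(13)=-28542990, a(14)=94271092; answer 94271092
Step 2: A1 = 94271092; w = 37; cross terms: (-3*37 - 34*-34)=1045, (34*32 - 14*37)=570, (14*35 - -34*32)=1578, (-34*-34 - -3*35)=1261; twice the area = |4454| = 4454; area = 2227; boundary points = 1 + 5 + 3 + 1 = 10; strictly interior points = area - boundary/2 + 1 = 2223; answer 2223
Step 3: A2 = 2223; r = -2; 2*(-2)^3 - 2*(-2)^2 + 7*(-2)^1 + 7 = (-16) + (-8) + (-14) + (7) = -31; answer -31
Step 4: A3 = -31; m = 7; cross terms: (7*-22 - 33*-18)=440, (33*18 - 4*-22)=682, (4*-18 - 7*18)=-198; twice the area = |924| = 924; area = 462; answer 462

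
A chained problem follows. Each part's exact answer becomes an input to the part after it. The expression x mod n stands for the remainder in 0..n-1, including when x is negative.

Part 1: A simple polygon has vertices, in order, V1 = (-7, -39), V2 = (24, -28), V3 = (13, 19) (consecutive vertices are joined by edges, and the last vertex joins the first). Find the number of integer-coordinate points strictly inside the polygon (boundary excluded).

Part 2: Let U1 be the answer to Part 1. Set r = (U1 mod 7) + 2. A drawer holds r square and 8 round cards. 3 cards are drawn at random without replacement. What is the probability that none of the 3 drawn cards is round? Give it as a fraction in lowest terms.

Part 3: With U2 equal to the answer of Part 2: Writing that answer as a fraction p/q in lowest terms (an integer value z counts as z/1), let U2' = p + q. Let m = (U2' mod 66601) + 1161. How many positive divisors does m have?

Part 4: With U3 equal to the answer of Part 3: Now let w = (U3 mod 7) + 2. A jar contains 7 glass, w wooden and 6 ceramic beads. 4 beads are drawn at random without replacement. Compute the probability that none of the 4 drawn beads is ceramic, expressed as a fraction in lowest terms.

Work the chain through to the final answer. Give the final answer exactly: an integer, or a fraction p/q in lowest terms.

715/3876

Part 1: cross terms: (-7*-28 - 24*-39)=1132, (24*19 - 13*-28)=820, (13*-39 - -7*19)=-374; twice the area = |1578| = 1578; area = 789; boundary points = 1 + 1 + 2 = 4; strictly interior points = area - boundary/2 + 1 = 788; answer 788
Part 2: U1 = 788; r = 6; total draws C(14,3) = 364; favorable C(6,3) = 20; P = 5/91; answer 5/91
Part 3: U2 = 5/91; threaded value p + q = 96; m = 1257; 1257 = 3 * 419; number of divisors = (1+1) * (1+1) = 4; answer 4
Part 4: U3 = 4; w = 6; total draws C(19,4) = 3876; favorable C(13,4) = 715; P = 715/3876; answer 715/3876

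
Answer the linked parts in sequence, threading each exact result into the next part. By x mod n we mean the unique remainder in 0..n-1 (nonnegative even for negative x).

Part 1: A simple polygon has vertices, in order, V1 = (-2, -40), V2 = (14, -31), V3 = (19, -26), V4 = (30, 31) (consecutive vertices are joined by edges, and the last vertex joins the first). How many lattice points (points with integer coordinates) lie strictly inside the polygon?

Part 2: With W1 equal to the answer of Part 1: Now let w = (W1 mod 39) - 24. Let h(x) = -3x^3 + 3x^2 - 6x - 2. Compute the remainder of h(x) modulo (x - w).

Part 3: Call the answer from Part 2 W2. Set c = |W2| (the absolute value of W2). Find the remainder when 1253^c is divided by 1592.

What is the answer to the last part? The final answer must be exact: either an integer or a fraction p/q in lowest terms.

Part 1: cross terms: (-2*-31 - 14*-40)=622, (14*-26 - 19*-31)=225, (19*31 - 30*-26)=1369, (30*-40 - -2*31)=-1138; twice the area = |1078| = 1078; area = 539; boundary points = 1 + 5 + 1 + 1 = 8; strictly interior points = area - boundary/2 + 1 = 536; answer 536
Part 2: W1 = 536; w = 5; remainder = value at the root: -3*(5)^3 + 3*(5)^2 - 6*(5)^1 - 2 = (-375) + (75) + (-30) + (-2) = -332; answer -332
Part 3: W2 = -332; c = 332; squarings mod 1592: 1253^1=1253, 1253^2=297, 1253^4=649, 1253^8=913, 1253^16=953, 1253^32=769, 1253^64=729, 1253^128=1305, 1253^256=1177; 1253^332 = 1253^4 * 1253^8 * 1253^64 * 1253^256 = 297 (mod 1592); answer 297

297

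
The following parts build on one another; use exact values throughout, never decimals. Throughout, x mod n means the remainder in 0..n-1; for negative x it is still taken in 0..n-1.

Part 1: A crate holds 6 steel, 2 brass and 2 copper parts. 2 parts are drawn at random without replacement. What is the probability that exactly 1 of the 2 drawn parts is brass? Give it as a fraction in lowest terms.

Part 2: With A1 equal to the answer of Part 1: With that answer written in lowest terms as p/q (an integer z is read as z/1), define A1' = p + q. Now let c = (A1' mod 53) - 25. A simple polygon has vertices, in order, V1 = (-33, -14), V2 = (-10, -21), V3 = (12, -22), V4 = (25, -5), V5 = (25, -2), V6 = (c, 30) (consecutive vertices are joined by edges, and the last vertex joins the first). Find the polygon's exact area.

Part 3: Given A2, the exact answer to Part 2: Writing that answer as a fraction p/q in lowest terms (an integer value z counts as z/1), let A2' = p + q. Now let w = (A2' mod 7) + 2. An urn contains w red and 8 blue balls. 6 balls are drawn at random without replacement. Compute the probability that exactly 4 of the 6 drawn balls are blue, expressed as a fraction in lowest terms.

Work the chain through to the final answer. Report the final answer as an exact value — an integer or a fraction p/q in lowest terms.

Part 1: total draws C(10,2) = 45; favorable C(2,1)*C(8,1) = 16; P = 16/45; answer 16/45
Part 2: A1 = 16/45; threaded value p + q = 61; c = -17; cross terms: (-33*-21 - -10*-14)=553, (-10*-22 - 12*-21)=472, (12*-5 - 25*-22)=490, (25*-2 - 25*-5)=75, (25*30 - -17*-2)=716, (-17*-14 - -33*30)=1228; twice the area = |3534| = 3534; area = 1767; answer 1767
Part 3: A2 = 1767; threaded value p + q = 1768; w = 6; total draws C(14,6) = 3003; favorable C(8,4)*C(6,2) = 1050; P = 50/143; answer 50/143

50/143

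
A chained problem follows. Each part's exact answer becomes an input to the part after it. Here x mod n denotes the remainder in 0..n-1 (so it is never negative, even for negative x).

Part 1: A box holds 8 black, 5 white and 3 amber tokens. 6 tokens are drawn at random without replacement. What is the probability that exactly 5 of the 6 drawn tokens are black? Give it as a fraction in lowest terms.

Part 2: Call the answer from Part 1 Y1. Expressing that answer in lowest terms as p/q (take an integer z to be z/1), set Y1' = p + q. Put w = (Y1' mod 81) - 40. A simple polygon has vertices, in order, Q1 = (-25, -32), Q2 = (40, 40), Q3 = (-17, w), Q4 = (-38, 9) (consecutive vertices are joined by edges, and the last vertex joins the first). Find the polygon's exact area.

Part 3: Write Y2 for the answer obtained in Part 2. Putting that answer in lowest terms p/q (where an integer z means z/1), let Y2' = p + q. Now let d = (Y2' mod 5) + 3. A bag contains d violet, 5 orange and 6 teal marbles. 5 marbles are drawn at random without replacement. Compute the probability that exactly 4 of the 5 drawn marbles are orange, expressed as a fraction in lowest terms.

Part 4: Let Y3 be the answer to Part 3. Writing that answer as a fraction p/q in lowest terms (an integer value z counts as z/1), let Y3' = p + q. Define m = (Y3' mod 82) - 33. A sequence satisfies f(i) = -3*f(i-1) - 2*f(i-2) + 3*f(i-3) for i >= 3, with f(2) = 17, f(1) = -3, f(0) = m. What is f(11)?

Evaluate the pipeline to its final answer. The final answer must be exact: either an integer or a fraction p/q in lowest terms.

-73500

Part 1: total draws C(16,6) = 8008; favorable C(8,5)*C(8,1) = 448; P = 8/143; answer 8/143
Part 2: Y1 = 8/143; threaded value p + q = 151; w = 30; cross terms: (-25*40 - 40*-32)=280, (40*30 - -17*40)=1880, (-17*9 - -38*30)=987, (-38*-32 - -25*9)=1441; twice the area = |4588| = 4588; area = 2294; answer 2294
Part 3: Y2 = 2294; threaded value p + q = 2295; d = 3; total draws C(14,5) = 2002; favorable C(5,4)*C(9,1) = 45; P = 45/2002; answer 45/2002
Part 4: Y3 = 45/2002; threaded value p + q = 2047; m = 46; f(3) = -3*(17) - 2*(-3) + 3*(46) = 93; iterating: f(3)=93, f(4)=-322, f(5)=831, f(6)=-1570, f(7)=2082, f(8)=-613, f(9)=-7035, f(10)=28577, f(11)=-73500; answer -73500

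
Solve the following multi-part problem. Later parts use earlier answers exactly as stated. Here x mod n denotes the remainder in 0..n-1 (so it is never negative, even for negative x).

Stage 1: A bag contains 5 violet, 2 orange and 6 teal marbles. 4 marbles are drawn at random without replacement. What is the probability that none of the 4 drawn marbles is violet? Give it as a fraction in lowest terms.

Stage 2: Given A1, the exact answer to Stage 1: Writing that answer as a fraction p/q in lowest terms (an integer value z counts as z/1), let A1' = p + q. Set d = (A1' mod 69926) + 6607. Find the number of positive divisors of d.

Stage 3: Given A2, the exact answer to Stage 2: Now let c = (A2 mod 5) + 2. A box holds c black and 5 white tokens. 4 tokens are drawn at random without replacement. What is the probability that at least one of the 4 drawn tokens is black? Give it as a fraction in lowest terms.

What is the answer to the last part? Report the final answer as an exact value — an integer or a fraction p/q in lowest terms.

Stage 1: total draws C(13,4) = 715; favorable C(8,4) = 70; P = 14/143; answer 14/143
Stage 2: A1 = 14/143; threaded value p + q = 157; d = 6764; 6764 = 2^2 * 19 * 89; number of divisors = (2+1) * (1+1) * (1+1) = 12; answer 12
Stage 3: A2 = 12; c = 4; total draws C(9,4) = 126; complement C(5,4) = 5; favorable 126 - 5 = 121; P = 121/126; answer 121/126

121/126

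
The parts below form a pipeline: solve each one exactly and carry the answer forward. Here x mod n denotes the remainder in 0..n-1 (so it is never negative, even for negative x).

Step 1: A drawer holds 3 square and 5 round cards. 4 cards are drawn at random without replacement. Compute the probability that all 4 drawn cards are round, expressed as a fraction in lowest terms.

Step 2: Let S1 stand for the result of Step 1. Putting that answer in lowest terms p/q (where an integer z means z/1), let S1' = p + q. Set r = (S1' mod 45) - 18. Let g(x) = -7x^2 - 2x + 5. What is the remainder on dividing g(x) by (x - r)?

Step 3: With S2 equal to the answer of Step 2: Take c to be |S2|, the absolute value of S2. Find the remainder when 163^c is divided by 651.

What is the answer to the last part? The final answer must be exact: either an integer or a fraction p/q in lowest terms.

436

Step 1: total draws C(8,4) = 70; favorable C(5,4) = 5; P = 1/14; answer 1/14
Step 2: S1 = 1/14; threaded value p + q = 15; r = -3; remainder = value at the root: -7*(-3)^2 - 2*(-3)^1 + 5 = (-63) + (6) + (5) = -52; answer -52
Step 3: S2 = -52; c = 52; squarings mod 651: 163^1=163, 163^2=529, 163^4=562, 163^8=109, 163^16=163, 163^32=529; 163^52 = 163^4 * 163^16 * 163^32 = 436 (mod 651); answer 436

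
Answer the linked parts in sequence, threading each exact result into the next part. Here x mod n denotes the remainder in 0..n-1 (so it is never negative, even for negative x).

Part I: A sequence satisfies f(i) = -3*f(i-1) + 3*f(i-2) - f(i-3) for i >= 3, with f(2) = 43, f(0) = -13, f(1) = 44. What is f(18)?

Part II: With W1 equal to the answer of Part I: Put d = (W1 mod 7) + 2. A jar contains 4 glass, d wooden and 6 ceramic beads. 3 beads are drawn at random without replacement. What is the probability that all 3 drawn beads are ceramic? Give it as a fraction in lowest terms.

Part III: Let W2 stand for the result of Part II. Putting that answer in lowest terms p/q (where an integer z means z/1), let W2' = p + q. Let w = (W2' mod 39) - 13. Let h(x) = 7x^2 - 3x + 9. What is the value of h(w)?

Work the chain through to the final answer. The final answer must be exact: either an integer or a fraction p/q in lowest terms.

Part I: f(3) = -3*(43) + 3*(44) - 1*(-13) = 16; iterating: f(3)=16, f(4)=37, f(5)=-106, f(6)=413, f(7)=-1594, f(8)=6127, f(9)=-23576, f(10)=90703, f(11)=-348964, f(12)=1342577, f(13)=-5165326, f(14)=19872673, f(15)=-76456574, f(16)=294153067, f(17)=-1131701596, f(18)=4354020563; answer 4354020563
Part II: W1 = 4354020563; d = 6; total draws C(16,3) = 560; favorable C(6,3) = 20; P = 1/28; answer 1/28
Part III: W2 = 1/28; threaded value p + q = 29; w = 16; 7*(16)^2 - 3*(16)^1 + 9 = (1792) + (-48) + (9) = 1753; answer 1753

1753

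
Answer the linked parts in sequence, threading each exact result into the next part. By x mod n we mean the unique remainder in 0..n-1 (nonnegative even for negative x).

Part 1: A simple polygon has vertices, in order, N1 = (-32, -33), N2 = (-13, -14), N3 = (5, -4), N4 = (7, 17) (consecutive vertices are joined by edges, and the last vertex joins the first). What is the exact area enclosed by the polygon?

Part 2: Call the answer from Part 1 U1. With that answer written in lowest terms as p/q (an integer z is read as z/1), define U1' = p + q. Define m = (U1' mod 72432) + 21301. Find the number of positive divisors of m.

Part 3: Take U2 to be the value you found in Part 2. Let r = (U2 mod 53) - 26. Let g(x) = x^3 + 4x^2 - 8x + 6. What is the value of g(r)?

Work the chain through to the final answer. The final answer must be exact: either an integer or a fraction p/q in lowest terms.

Part 1: cross terms: (-32*-14 - -13*-33)=19, (-13*-4 - 5*-14)=122, (5*17 - 7*-4)=113, (7*-33 - -32*17)=313; twice the area = |567| = 567; area = 567/2; answer 567/2
Part 2: U1 = 567/2; threaded value p + q = 569; m = 21870; 21870 = 2 * 3^7 * 5; number of divisors = (1+1) * (7+1) * (1+1) = 32; answer 32
Part 3: U2 = 32; r = 6; 1*(6)^3 + 4*(6)^2 - 8*(6)^1 + 6 = (216) + (144) + (-48) + (6) = 318; answer 318

318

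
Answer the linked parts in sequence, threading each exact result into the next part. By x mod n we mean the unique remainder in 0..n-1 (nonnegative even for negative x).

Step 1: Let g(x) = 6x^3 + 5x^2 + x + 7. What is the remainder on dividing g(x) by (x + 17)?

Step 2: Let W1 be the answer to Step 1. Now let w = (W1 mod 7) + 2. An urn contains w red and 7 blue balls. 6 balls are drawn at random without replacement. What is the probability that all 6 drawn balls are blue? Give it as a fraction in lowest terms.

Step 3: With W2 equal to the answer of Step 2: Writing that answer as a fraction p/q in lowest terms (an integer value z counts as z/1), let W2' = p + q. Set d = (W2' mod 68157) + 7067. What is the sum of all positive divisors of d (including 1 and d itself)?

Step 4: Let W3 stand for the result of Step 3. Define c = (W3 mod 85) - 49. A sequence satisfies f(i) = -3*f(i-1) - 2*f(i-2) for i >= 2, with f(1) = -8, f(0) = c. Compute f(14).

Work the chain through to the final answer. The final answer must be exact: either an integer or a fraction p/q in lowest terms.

Step 1: remainder = value at the root: 6*(-17)^3 + 5*(-17)^2 + 1*(-17)^1 + 7 = (-29478) + (1445) + (-17) + (7) = -28043; answer -28043
Step 2: W1 = -28043; w = 8; total draws C(15,6) = 5005; favorable C(7,6) = 7; P = 1/715; answer 1/715
Step 3: W2 = 1/715; threaded value p + q = 716; d = 7783; 7783 = 43 * 181; sigma = (1 + 43) * (1 + 181) = 44 * 182 = 8008; answer 8008
Step 4: W3 = 8008; c = -31; f(2) = -3*(-8) - 2*(-31) = 86; iterating: f(2)=86, f(3)=-242, f(4)=554, f(5)=-1178, f(6)=2426, f(7)=-4922, f(8)=9914, f(9)=-19898, f(10)=39866, f(11)=-79802, f(12)=159674, f(13)=-319418, f(14)=638906; answer 638906

638906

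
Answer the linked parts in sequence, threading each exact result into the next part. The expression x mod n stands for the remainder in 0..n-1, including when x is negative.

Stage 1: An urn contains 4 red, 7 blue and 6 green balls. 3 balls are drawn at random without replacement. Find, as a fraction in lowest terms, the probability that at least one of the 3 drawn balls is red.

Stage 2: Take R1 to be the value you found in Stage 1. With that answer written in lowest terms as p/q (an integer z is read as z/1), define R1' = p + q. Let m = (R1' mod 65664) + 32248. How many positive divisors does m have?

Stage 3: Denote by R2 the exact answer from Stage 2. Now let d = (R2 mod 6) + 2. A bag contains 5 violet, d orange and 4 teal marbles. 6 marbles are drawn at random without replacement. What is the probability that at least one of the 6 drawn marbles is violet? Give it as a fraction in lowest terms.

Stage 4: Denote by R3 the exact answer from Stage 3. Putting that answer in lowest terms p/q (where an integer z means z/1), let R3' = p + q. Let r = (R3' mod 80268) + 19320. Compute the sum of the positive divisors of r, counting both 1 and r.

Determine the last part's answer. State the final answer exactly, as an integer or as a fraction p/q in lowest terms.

21072

Stage 1: total draws C(17,3) = 680; complement C(13,3) = 286; favorable 680 - 286 = 394; P = 197/340; answer 197/340
Stage 2: R1 = 197/340; threaded value p + q = 537; m = 32785; 32785 = 5 * 79 * 83; number of divisors = (1+1) * (1+1) * (1+1) = 8; answer 8
Stage 3: R2 = 8; d = 4; total draws C(13,6) = 1716; complement C(8,6) = 28; favorable 1716 - 28 = 1688; P = 422/429; answer 422/429
Stage 4: R3 = 422/429; threaded value p + q = 851; r = 20171; 20171 = 23 * 877; sigma = (1 + 23) * (1 + 877) = 24 * 878 = 21072; answer 21072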